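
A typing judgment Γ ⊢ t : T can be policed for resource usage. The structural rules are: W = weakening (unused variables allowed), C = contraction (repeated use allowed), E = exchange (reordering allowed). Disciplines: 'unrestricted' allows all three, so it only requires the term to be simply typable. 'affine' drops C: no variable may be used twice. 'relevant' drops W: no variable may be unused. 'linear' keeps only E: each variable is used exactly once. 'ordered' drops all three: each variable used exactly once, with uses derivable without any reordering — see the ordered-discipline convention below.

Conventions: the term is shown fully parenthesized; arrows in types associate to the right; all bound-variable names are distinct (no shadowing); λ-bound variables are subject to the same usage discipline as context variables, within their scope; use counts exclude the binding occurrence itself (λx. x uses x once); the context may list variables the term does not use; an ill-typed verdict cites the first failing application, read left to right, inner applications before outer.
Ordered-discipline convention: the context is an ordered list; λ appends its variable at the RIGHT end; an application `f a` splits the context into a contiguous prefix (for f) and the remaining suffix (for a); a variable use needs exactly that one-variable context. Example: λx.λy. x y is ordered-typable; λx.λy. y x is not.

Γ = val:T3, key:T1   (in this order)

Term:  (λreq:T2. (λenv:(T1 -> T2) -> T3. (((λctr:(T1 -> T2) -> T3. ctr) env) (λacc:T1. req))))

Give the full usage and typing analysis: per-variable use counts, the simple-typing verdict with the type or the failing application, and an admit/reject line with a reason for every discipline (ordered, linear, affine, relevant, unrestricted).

usage: val=0, key=0, req (λ-bound)=1, env (λ-bound)=1, ctr (λ-bound)=1, acc (λ-bound)=0
left-to-right use order: ctr, env, req
typing: well-typed — term : T2 -> ((T1 -> T2) -> T3) -> T3
ordered: ✗, needs weakening: val, key, acc unused
linear: ✗, needs weakening: val, key, acc unused
affine: ✓, no duplicate uses among val, key, req, env, ctr, acc
relevant: ✗, needs weakening: val, key, acc unused
unrestricted: ✓, simply typable at T2 -> ((T1 -> T2) -> T3) -> T3; W, C, E all held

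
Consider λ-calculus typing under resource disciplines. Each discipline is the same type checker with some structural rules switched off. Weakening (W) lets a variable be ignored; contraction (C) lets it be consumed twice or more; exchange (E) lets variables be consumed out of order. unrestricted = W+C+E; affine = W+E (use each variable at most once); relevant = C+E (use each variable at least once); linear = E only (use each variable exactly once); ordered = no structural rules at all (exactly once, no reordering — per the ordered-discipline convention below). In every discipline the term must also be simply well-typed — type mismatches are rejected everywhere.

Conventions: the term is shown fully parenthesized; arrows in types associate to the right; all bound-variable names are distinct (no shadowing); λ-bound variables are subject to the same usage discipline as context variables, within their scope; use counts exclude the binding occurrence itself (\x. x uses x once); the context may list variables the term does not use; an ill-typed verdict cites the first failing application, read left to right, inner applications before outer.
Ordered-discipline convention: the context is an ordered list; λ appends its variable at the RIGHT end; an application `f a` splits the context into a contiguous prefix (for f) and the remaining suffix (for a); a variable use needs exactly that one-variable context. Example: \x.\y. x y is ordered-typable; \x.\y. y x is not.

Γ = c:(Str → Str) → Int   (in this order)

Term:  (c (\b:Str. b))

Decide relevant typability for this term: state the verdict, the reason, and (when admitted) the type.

yes — none of c, b goes unused; term : Int
use counts: c ×1; b (bound) ×1
uses in reading order: c, b
typing: well-typed at Int
per-discipline verdicts: ordered ✓ · linear ✓ · affine ✓ · relevant ✓ · unrestricted ✓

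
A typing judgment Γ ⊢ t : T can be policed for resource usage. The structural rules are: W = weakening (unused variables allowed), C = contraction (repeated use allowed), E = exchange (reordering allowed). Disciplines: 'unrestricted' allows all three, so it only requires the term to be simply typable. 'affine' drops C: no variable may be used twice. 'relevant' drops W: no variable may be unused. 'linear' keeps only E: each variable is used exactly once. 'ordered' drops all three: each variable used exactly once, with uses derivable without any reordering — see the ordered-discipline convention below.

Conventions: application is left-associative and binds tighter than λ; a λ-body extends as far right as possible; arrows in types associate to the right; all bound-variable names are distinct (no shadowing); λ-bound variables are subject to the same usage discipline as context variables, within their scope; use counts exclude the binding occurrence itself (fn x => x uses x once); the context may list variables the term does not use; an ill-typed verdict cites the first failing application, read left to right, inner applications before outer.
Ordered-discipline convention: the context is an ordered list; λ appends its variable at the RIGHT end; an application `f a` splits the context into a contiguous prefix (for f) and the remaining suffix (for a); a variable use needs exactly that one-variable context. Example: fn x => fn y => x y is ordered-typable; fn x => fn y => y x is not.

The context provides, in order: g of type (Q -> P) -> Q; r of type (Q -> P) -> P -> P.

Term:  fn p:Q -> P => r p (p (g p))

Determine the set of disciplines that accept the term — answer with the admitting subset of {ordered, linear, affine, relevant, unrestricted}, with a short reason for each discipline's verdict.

accepted by: relevant, unrestricted
counts: g ×1, r ×1, p (bound) ×3
use order (left to right): r, p, p, g, p
typing: well-typed — term : (Q -> P) -> P
ordered ✗ (p ×3 used more than once (contraction))
linear ✗ (p ×3 used more than once (contraction))
affine ✗ (p ×3 used more than once (contraction))
relevant ✓ (g, r, p: all used, weakening unneeded)
unrestricted ✓ (simply typable at (Q -> P) -> P; W, C, E all held)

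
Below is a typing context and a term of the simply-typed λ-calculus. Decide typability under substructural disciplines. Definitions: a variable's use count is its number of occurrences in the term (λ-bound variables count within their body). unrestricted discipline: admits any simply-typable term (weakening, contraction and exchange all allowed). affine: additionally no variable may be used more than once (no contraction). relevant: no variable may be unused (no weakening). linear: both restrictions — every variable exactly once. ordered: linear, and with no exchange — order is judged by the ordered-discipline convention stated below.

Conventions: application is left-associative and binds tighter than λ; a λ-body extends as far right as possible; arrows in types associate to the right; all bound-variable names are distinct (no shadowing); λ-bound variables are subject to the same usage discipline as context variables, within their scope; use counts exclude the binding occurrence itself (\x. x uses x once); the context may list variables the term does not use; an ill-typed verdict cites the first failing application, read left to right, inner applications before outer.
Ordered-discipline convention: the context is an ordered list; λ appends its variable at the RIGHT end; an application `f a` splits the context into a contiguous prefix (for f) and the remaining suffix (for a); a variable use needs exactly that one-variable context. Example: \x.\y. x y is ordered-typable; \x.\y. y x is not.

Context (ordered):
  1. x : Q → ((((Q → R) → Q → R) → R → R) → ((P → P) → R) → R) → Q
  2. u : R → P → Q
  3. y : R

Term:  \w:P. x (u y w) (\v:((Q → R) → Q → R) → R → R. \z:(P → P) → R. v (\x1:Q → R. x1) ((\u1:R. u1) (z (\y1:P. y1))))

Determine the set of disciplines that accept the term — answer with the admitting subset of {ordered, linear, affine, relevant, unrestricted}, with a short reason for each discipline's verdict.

admitting disciplines: ordered, linear, affine, relevant, unrestricted
usage: x ×1; u ×1; y ×1; w (bound) ×1; v (bound) ×1; z (bound) ×1; x1 (bound) ×1; u1 (bound) ×1; y1 (bound) ×1
use order (left to right): x, u, y, w, v, x1, u1, z, y1
typing: well-typed — term : P → Q
ordered ✓ (x, u, y, w, v, z, x1, u1, y1 once each; derivable with no W/C/E)
linear ✓ (single use per variable (x, u, y, w, v, z, x1, u1, y1))
affine ✓ (at most one use each (x, u, y, w, v, z, x1, u1, y1))
relevant ✓ (every one of x, u, y, w, v, z, x1, u1, y1 appears)
unrestricted ✓ (simply typable at P → Q; W, C, E all held)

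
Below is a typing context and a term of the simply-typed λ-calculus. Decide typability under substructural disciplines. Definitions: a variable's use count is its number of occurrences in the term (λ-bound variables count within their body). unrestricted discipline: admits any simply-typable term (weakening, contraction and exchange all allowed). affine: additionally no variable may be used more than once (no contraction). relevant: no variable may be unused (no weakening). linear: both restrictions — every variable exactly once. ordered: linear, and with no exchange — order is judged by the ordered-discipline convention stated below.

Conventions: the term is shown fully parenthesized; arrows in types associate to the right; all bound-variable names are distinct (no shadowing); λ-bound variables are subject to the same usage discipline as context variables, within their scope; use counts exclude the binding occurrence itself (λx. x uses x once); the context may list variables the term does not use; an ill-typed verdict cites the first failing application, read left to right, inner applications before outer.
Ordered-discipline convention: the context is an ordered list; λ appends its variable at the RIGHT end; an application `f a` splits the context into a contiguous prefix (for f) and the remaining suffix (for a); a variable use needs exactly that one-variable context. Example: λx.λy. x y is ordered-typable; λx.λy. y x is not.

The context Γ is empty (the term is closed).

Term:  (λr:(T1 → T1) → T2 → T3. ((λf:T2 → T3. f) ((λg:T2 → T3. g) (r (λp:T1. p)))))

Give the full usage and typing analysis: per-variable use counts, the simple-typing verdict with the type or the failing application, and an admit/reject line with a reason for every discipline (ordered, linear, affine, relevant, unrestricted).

counts: r (λ-bound) ×1, f (λ-bound) ×1, g (λ-bound) ×1, p (λ-bound) ×1
use order (left to right): f, g, r, p
typing: well-typed at ((T1 → T1) → T2 → T3) → T2 → T3
ordered ✓ (r, f, g, p once each; derivable with no W/C/E)
linear ✓ (each of r, f, g, p used exactly once)
affine ✓ (no duplicate uses among r, f, g, p)
relevant ✓ (every one of r, f, g, p appears)
unrestricted ✓ (well-typed at ((T1 → T1) → T2 → T3) → T2 → T3; no restrictions here)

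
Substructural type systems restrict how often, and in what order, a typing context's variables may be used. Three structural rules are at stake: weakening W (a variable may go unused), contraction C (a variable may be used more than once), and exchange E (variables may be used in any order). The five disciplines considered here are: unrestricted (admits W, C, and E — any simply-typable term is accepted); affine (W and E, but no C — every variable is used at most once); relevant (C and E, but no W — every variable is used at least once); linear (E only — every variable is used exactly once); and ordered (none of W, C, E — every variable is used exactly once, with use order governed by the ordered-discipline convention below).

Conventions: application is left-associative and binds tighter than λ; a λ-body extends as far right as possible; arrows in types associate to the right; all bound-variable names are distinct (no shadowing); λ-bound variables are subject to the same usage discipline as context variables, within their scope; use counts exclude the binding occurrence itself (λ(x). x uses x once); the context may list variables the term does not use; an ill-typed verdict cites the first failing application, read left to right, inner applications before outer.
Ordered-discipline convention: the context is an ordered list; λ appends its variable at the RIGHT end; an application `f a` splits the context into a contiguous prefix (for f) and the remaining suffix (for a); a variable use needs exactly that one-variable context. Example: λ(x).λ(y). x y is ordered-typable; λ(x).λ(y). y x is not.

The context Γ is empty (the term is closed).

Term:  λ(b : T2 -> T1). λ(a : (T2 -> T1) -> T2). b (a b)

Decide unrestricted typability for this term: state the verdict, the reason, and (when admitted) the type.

yes — simply typable at (T2 -> T1) -> ((T2 -> T1) -> T2) -> T1; W, C, E all held; term : (T2 -> T1) -> ((T2 -> T1) -> T2) -> T1
counts: b (bound): 2, a (bound): 1
uses in reading order: b, a, b
typing: well-typed — term : (T2 -> T1) -> ((T2 -> T1) -> T2) -> T1
across the five disciplines: ordered ✗ · linear ✗ · affine ✗ · relevant ✓ · unrestricted ✓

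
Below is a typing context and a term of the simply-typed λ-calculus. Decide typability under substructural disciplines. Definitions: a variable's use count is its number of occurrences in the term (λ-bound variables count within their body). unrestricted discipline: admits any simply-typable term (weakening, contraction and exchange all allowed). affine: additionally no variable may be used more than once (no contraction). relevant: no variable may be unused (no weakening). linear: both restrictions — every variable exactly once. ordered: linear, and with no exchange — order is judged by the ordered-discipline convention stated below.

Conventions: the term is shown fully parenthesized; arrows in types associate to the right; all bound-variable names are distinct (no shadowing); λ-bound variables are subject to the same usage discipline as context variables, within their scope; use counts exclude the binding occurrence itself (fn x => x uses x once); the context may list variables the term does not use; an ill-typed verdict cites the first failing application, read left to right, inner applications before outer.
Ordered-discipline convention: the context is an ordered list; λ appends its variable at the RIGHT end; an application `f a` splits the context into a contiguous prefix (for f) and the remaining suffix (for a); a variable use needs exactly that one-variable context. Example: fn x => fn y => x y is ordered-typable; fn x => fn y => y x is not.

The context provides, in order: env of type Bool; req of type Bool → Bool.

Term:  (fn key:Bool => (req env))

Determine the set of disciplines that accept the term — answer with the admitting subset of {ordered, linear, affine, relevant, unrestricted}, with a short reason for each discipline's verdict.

accepted by: affine, unrestricted
variable uses: env ×1, req ×1, key (λ-bound) ×0
uses in reading order: req, env
typing: ✓ — Bool → Bool
ordered ✗ (key never used (weakening))
linear ✗ (key never used (weakening))
affine ✓ (no duplicate uses among env, req, key)
relevant ✗ (key never used (weakening))
unrestricted ✓ (simply typable at Bool → Bool; W, C, E all held)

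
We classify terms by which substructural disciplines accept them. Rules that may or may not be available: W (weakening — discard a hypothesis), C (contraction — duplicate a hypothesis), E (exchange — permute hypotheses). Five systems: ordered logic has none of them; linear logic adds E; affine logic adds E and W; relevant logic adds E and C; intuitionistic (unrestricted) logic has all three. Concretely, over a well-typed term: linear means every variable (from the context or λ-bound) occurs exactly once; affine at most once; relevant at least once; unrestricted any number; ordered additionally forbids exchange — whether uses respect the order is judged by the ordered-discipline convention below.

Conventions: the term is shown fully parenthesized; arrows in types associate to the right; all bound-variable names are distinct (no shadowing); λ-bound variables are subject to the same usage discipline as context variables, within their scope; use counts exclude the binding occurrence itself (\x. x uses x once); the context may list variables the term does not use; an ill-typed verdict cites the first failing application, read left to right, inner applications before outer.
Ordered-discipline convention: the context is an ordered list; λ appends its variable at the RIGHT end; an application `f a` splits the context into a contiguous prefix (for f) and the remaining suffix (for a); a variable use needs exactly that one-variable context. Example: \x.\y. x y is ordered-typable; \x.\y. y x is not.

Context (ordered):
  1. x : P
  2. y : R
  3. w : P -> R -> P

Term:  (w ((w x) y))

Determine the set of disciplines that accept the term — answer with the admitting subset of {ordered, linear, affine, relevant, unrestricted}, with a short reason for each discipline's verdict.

accepted by: relevant, unrestricted
use counts: x: 1×; y: 1×; w: 2×
use order (left to right): w, w, x, y
typing: ✓ — R -> P
ordered: ✗ — uses contraction: w ×2
linear: ✗ — uses contraction: w ×2
affine: ✗ — uses contraction: w ×2
relevant: ✓ — none of x, y, w goes unused
unrestricted: ✓ — type-checks (R -> P) and nothing is barred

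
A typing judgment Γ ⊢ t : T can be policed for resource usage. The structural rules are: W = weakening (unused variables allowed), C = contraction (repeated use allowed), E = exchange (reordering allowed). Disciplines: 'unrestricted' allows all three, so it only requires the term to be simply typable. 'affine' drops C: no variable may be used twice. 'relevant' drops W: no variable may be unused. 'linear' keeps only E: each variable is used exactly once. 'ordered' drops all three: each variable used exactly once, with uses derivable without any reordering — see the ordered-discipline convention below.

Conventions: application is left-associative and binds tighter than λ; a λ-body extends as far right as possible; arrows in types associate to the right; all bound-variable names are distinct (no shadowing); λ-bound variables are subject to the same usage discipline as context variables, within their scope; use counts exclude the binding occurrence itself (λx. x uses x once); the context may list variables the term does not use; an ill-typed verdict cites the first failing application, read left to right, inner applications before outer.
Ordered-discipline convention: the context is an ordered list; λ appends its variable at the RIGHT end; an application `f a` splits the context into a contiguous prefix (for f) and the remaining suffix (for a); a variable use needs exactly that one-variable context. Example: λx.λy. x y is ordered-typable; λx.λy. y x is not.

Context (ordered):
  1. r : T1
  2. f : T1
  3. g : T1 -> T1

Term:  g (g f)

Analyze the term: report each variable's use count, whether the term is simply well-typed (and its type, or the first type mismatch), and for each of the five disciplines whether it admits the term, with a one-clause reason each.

variable uses: r=0, f=1, g=2
left-to-right use order: g, g, f
typing: well-typed — term : T1
ordered: ✗, repeated use of g ×2; r never used (weakening)
linear: ✗, repeated use of g ×2; r never used (weakening)
affine: ✗, repeated use of g ×2
relevant: ✗, r never used (weakening)
unrestricted: ✓, typability at T1 is all that's needed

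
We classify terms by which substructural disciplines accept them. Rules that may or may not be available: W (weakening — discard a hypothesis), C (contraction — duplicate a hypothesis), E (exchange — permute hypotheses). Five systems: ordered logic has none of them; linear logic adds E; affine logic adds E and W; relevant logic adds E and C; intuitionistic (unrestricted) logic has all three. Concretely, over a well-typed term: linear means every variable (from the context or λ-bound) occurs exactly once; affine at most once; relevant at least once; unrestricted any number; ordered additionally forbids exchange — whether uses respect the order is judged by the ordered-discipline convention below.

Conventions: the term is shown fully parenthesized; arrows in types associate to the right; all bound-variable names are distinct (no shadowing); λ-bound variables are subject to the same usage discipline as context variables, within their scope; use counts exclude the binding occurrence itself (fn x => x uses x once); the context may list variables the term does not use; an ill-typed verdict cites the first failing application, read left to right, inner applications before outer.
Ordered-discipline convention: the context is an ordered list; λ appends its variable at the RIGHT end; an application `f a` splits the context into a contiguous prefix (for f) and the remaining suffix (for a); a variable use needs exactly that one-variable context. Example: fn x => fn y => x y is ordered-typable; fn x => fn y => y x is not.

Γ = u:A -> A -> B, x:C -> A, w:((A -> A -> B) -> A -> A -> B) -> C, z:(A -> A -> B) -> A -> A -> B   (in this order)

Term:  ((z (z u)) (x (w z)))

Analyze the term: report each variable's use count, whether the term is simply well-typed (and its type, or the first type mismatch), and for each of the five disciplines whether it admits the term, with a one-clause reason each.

counts: u: 1; x: 1; w: 1; z: 3
use order (left to right): z, z, u, x, w, z
typing: the term checks, with type A -> B
ordered: ✗, needs contraction — z ×3
linear: ✗, needs contraction — z ×3
affine: ✗, needs contraction — z ×3
relevant: ✓, at least one use each (u, x, w, z)
unrestricted: ✓, well-typed at A -> B; no restrictions here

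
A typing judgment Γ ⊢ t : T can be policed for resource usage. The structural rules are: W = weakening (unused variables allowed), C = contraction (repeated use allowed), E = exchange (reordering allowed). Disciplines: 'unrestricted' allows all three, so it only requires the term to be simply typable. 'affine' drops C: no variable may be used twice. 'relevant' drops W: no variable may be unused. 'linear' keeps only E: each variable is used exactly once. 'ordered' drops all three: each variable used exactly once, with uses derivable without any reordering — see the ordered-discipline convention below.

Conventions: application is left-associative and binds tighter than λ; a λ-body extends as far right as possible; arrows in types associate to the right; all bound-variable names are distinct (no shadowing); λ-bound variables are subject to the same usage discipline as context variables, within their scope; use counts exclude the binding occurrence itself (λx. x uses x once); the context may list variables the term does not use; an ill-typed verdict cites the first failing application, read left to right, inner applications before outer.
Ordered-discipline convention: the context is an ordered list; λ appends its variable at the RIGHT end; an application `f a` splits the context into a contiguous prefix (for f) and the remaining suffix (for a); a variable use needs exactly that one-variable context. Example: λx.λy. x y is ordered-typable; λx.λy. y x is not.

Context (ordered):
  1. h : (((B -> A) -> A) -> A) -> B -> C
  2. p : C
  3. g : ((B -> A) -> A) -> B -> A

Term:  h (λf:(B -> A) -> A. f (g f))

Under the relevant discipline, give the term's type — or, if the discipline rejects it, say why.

not well-typed under relevant — unused: p — weakening required
use counts: h: 1, p: 0, g: 1, f (bound): 2
left-to-right use order: h, f, g, f
typing: well-typed — term : B -> C
across the five disciplines: ordered ✗, linear ✗, affine ✗, relevant ✗, unrestricted ✓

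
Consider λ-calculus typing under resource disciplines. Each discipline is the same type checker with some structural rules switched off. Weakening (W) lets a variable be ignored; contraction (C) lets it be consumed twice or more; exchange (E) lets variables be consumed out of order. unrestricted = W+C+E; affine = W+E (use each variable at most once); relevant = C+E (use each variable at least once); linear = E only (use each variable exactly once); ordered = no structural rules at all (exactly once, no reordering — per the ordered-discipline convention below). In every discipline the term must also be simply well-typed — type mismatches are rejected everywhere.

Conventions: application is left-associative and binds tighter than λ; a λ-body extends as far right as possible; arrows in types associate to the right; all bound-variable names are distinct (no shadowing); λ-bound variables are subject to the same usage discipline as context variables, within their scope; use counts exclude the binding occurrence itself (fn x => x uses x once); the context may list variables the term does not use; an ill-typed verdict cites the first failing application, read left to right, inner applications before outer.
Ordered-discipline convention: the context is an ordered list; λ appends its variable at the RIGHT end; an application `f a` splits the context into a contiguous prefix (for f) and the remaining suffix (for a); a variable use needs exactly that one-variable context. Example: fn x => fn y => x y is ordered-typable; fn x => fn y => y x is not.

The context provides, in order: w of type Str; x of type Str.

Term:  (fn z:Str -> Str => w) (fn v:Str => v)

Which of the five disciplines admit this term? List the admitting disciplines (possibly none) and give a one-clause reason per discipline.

accepted by: affine, unrestricted
usage: w: 1, x: 0, z (bound): 0, v (bound): 1
uses in reading order: w, v
typing: well-typed at Str
ordered: ✗, x, z never used (weakening)
linear: ✗, x, z never used (weakening)
affine: ✓, none of w, x, z, v used more than once
relevant: ✗, x, z never used (weakening)
unrestricted: ✓, well-typed at Str; no restrictions here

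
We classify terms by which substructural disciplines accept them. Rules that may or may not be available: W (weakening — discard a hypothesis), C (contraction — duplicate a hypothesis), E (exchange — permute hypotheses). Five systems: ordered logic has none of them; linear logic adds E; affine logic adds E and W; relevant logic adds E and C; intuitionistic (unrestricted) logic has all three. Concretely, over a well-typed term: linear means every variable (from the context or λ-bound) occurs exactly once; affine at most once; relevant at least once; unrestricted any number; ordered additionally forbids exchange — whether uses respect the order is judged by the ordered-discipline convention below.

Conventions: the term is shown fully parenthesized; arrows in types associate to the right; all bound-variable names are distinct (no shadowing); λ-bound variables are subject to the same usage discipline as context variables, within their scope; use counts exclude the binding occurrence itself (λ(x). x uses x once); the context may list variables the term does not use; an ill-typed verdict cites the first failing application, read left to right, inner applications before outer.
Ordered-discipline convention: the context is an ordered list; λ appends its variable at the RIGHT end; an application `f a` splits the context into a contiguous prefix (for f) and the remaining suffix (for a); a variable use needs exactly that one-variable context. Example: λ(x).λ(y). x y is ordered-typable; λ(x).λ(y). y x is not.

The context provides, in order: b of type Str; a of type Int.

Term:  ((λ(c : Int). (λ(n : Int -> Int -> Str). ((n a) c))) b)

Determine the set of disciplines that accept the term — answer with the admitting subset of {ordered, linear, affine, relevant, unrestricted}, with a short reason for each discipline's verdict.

admitted in: none
usage: b: 1×, a: 1×, c (λ-bound): 1×, n (λ-bound): 1×
uses in reading order: n, a, c, b
typing: ill-typed: a function awaiting Int gets Str
ordered: ✗, a type mismatch blocks all five
linear: ✗, the type mismatch rejects it
affine: ✗, not simply typable
relevant: ✗, fails simple typing
unrestricted: ✗, a type mismatch blocks all five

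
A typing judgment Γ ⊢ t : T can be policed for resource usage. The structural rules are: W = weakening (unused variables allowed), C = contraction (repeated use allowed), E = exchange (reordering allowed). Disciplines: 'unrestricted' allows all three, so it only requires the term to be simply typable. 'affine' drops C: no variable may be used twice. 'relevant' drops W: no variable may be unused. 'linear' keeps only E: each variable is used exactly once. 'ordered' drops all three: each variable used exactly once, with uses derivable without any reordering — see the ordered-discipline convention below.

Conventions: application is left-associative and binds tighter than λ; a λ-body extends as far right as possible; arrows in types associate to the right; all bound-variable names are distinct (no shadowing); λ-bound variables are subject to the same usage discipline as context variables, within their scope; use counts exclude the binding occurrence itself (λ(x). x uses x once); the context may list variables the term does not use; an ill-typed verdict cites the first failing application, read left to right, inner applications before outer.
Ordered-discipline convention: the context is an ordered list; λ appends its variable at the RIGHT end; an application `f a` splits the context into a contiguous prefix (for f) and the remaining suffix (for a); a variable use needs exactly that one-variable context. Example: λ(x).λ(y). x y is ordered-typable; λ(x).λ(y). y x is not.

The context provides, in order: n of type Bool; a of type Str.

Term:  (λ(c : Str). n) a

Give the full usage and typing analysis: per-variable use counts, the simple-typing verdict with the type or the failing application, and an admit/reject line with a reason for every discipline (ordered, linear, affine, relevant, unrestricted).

counts: n: 1×; a: 1×; c (bound): 0×
left-to-right use order: n, a
typing: the term checks, with type Bool
ordered ✗ (c never used (weakening))
linear ✗ (c never used (weakening))
affine ✓ (n, a, c: no repeats, contraction unneeded)
relevant ✗ (c never used (weakening))
unrestricted ✓ (simply typable at Bool; W, C, E all held)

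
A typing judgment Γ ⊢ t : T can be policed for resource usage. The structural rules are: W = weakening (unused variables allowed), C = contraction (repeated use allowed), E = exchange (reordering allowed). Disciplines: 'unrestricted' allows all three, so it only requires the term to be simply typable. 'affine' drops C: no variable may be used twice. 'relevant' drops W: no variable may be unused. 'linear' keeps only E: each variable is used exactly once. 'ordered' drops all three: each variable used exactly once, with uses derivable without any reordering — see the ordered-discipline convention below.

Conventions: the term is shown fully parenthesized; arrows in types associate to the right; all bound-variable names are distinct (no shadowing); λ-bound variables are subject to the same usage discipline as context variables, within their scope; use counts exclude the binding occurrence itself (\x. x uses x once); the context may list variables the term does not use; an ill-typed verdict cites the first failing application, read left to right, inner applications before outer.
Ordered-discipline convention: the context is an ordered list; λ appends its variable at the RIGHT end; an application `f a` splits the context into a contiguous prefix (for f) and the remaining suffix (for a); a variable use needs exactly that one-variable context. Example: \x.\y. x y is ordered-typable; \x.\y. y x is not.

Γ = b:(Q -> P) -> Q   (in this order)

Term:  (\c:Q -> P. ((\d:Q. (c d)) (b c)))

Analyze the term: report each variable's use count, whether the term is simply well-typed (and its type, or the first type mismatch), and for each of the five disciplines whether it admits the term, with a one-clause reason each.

usage: b=1; c (bound)=2; d (bound)=1
use order (left to right): c, d, b, c
typing: well-typed — term : (Q -> P) -> P
ordered: ✗, repeated use of c ×2
linear: ✗, repeated use of c ×2
affine: ✗, repeated use of c ×2
relevant: ✓, b, c, d: all used, weakening unneeded
unrestricted: ✓, typability at (Q -> P) -> P is all that's needed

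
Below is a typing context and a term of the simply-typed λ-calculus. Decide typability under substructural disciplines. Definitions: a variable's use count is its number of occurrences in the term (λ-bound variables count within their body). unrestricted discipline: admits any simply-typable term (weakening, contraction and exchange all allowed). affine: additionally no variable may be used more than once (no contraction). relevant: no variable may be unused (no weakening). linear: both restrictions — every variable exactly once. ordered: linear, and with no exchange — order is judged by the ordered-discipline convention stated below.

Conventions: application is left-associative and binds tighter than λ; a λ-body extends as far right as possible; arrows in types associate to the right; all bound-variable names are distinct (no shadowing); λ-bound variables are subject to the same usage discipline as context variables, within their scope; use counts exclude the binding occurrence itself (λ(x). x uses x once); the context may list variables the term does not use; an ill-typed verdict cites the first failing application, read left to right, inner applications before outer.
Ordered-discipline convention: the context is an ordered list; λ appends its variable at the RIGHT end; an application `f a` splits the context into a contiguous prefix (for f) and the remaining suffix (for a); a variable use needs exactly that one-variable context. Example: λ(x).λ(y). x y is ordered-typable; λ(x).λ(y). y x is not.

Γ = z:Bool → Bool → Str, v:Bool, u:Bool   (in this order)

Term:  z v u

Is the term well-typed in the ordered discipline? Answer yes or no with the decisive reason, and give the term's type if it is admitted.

yes — single-use (z, v, u), ordered derivation ok; term : Str
use counts: z: 1, v: 1, u: 1
uses in reading order: z, v, u
typing: well-typed at Str
across the five disciplines: ordered ✓, linear ✓, affine ✓, relevant ✓, unrestricted ✓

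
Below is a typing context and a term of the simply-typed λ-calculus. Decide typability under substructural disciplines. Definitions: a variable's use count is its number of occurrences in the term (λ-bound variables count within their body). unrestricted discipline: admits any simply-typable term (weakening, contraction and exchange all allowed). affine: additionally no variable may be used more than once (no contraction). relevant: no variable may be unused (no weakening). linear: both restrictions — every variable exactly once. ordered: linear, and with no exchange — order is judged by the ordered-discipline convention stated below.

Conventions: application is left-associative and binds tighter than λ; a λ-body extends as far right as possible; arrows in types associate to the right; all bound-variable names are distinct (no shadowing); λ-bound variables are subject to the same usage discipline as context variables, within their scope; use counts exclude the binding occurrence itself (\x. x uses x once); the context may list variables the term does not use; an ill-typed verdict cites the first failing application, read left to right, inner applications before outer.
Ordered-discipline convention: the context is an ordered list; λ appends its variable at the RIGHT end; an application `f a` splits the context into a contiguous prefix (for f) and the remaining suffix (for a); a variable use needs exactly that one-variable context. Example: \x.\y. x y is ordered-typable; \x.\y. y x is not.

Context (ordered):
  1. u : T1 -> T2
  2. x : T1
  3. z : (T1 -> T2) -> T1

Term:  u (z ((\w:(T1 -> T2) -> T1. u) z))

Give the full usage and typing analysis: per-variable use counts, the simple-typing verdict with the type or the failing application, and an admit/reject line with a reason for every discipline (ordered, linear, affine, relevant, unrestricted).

usage: u=2; x=0; z=2; w (bound)=0
left-to-right use order: u, z, u, z
typing: the term checks, with type T2
ordered: ✗, uses contraction: u ×2, z ×2; x, w left unused
linear: ✗, uses contraction: u ×2, z ×2; x, w left unused
affine: ✗, uses contraction: u ×2, z ×2
relevant: ✗, x, w left unused
unrestricted: ✓, well-typed at T2; no restrictions here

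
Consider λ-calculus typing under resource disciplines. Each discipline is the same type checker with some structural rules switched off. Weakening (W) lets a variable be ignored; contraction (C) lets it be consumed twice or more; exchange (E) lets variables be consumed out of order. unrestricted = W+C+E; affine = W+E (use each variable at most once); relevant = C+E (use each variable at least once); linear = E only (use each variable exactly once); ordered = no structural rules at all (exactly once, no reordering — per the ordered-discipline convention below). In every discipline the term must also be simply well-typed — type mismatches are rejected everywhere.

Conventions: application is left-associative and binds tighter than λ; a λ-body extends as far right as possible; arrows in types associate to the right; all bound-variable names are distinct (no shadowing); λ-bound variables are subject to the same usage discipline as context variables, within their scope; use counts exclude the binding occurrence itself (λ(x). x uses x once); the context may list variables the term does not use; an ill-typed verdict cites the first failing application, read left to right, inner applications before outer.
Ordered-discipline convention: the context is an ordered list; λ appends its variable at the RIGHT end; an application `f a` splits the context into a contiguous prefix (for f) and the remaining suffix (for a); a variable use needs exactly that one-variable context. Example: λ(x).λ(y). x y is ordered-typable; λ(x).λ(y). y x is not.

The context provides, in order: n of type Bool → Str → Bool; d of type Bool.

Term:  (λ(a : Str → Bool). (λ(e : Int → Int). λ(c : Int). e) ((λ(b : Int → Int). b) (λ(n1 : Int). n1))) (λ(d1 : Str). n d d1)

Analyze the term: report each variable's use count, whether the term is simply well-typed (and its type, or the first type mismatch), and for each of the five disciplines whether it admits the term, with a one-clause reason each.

usage: n: 1, d: 1, a (λ-bound): 0, e (λ-bound): 1, c (λ-bound): 0, b (λ-bound): 1, n1 (λ-bound): 1, d1 (λ-bound): 1
order of uses: e, b, n1, n, d, d1
typing: well-typed at Int → Int → Int
ordered: ✗, a, c left unused
linear: ✗, a, c left unused
affine: ✓, none of n, d, a, e, c, b, n1, d1 used more than once
relevant: ✗, a, c left unused
unrestricted: ✓, type-checks (Int → Int → Int) and nothing is barred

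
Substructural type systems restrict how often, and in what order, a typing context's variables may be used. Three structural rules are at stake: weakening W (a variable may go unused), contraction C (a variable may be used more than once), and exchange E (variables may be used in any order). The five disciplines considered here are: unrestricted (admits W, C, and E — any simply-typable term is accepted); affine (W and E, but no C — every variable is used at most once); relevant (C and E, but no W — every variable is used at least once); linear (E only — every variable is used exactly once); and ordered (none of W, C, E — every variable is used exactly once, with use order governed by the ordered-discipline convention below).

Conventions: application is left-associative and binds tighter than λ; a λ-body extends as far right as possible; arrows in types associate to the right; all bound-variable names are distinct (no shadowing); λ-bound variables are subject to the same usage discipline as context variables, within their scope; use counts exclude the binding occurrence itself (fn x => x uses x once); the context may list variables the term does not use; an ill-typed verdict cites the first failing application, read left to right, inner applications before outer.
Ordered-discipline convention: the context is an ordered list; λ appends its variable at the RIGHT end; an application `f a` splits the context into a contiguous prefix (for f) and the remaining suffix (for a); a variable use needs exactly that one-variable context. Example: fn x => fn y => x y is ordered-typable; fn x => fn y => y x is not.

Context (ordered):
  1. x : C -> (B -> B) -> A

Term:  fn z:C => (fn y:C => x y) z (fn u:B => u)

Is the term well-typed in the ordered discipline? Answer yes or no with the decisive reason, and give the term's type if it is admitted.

yes — single-use (x, z, y, u), ordered derivation ok; term : C -> A
counts: x: 1; z (λ-bound): 1; y (λ-bound): 1; u (λ-bound): 1
left-to-right use order: x, y, z, u
typing: ✓ — C -> A
all disciplines: ordered ✓ · linear ✓ · affine ✓ · relevant ✓ · unrestricted ✓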